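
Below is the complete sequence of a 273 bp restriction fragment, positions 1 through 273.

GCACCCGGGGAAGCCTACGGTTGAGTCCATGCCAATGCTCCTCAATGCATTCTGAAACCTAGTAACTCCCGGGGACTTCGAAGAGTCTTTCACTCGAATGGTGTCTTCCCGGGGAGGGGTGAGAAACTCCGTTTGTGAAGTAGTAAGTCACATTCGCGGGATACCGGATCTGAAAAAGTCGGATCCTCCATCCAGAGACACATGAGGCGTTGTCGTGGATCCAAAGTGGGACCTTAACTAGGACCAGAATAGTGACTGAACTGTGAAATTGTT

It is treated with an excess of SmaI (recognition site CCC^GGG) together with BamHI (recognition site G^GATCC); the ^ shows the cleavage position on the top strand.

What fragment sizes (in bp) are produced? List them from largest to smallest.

SmaI sites (CCCGGG) start at positions 4, 68, 108.
SmaI cuts after base 3 of each site, so after positions 6, 70, 110.
BamHI sites (GGATCC) start at positions 181, 217.
BamHI cuts after the first base of each site, so after positions 181, 217.
Combined cut positions: 6, 70, 110, 181, 217.
Linear molecule, 5 cuts → 6 fragments:
  1–6 → 6 bp
  7–70 → 64 bp
  71–110 → 40 bp
  111–181 → 71 bp
  182–217 → 36 bp
  218–273 → 56 bp
Sorted largest to smallest: 71, 64, 56, 40, 36, 6 bp.

71, 64, 56, 40, 36, 6 bp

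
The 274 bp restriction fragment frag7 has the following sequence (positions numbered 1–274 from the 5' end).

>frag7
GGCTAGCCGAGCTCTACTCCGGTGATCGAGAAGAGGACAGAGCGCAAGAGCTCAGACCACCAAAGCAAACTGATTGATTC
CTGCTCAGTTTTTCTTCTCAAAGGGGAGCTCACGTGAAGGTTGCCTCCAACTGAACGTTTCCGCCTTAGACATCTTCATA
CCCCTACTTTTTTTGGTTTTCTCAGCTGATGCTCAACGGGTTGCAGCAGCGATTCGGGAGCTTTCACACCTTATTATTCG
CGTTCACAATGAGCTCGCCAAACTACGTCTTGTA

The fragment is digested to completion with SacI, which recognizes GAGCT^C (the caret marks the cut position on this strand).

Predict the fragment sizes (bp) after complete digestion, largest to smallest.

145, 58, 39, 19, 13 bp

SacI sites (GAGCTC) start at positions 9, 48, 106, 251.
SacI cuts after base 5 of each site (before the last base), so after positions 13, 52, 110, 255.
Linear molecule, 4 cuts → 5 fragments:
  1–13 → 13 bp
  14–52 → 39 bp
  53–110 → 58 bp
  111–255 → 145 bp
  256–274 → 19 bp
Sorted largest to smallest: 145, 58, 39, 19, 13 bp.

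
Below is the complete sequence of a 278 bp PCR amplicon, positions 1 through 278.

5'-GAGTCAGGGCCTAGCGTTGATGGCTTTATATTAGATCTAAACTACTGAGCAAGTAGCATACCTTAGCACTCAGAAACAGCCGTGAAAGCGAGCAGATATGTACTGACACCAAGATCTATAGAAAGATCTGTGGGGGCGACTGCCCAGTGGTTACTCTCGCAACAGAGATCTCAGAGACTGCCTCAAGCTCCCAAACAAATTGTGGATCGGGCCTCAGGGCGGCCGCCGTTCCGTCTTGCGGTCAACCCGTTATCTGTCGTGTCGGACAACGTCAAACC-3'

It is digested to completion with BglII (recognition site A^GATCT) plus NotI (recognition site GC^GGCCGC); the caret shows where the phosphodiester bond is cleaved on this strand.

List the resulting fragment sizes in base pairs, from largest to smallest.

79, 58, 54, 42, 33, 12 bp

BglII sites (AGATCT) start at positions 33, 112, 124, 166.
BglII cuts after the first base of each site, so after positions 33, 112, 124, 166.
The NotI site (GCGGCCGC) starts at position 219.
NotI cuts after base 2 of each site, so after position 220.
Combined cut positions: 33, 112, 124, 166, 220.
Linear molecule, 5 cuts → 6 fragments:
  1–33 → 33 bp
  34–112 → 79 bp
  113–124 → 12 bp
  125–166 → 42 bp
  167–220 → 54 bp
  221–278 → 58 bp
Sorted largest to smallest: 79, 58, 54, 42, 33, 12 bp.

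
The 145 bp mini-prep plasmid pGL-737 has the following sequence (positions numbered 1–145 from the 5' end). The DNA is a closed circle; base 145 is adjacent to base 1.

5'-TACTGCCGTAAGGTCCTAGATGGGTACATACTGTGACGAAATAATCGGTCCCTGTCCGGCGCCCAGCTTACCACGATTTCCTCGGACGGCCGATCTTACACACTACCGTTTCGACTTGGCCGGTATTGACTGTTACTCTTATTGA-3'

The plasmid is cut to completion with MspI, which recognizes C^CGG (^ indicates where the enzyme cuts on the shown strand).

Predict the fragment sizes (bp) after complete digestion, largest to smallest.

81, 64 bp

MspI sites (CCGG) start at positions 56, 120.
MspI cuts after the first base of each site, so after positions 56, 120.
Circular molecule, 2 cuts → 2 fragments:
  57–120 → 64 bp
  121–145 then 1–56 → 25 + 56 = 81 bp
Sorted largest to smallest: 81, 64 bp.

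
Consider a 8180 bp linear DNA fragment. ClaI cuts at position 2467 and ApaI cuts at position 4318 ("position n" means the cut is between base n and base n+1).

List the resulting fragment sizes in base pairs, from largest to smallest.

Combined cut positions (sorted): 2467, 4318.
Linear molecule, 2 cuts → 3 fragments:
  2467 − 0 = 2467 bp
  4318 − 2467 = 1851 bp
  8180 − 4318 = 3862 bp
Sorted largest to smallest: 3862, 2467, 1851 bp.

3862, 2467, 1851 bp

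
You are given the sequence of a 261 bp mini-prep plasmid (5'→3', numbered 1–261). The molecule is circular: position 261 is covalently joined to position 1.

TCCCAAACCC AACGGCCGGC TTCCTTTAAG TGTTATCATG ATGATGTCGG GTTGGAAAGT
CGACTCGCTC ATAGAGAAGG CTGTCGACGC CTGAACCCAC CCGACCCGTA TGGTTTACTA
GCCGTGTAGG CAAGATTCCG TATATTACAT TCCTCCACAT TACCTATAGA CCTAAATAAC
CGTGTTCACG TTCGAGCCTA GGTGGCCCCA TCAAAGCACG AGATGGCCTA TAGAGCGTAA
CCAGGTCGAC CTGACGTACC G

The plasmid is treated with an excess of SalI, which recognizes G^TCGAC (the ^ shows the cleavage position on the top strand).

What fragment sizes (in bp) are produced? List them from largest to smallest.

162, 75, 24 bp

SalI sites (GTCGAC) start at positions 59, 83, 245.
SalI cuts after the first base of each site, so after positions 59, 83, 245.
Circular molecule, 3 cuts → 3 fragments:
  60–83 → 24 bp
  84–245 → 162 bp
  246–261 then 1–59 → 16 + 59 = 75 bp
Sorted largest to smallest: 162, 75, 24 bp.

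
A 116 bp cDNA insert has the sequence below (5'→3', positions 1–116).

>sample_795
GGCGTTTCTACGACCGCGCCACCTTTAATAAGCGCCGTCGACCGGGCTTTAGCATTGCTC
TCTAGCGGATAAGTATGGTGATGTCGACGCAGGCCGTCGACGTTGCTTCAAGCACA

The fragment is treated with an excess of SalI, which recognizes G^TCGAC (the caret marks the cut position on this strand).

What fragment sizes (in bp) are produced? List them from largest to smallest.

46, 37, 20, 13 bp

SalI sites (GTCGAC) start at positions 37, 83, 96.
SalI cuts after the first base of each site, so after positions 37, 83, 96.
Linear molecule, 3 cuts → 4 fragments:
  1–37 → 37 bp
  38–83 → 46 bp
  84–96 → 13 bp
  97–116 → 20 bp
Sorted largest to smallest: 46, 37, 20, 13 bp.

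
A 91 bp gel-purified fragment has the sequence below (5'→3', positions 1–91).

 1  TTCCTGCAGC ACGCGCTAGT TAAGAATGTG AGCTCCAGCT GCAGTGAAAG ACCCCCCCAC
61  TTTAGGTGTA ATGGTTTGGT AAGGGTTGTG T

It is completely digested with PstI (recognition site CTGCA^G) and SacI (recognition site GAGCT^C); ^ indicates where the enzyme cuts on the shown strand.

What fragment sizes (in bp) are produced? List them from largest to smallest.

48, 26, 9, 8 bp

PstI sites (CTGCAG) start at positions 4, 39.
PstI cuts after base 5 of each site (before the last base), so after positions 8, 43.
The SacI site (GAGCTC) starts at position 30.
SacI cuts after base 5 of each site (before the last base), so after position 34.
Combined cut positions: 8, 34, 43.
Linear molecule, 3 cuts → 4 fragments:
  1–8 → 8 bp
  9–34 → 26 bp
  35–43 → 9 bp
  44–91 → 48 bp
Sorted largest to smallest: 48, 26, 9, 8 bp.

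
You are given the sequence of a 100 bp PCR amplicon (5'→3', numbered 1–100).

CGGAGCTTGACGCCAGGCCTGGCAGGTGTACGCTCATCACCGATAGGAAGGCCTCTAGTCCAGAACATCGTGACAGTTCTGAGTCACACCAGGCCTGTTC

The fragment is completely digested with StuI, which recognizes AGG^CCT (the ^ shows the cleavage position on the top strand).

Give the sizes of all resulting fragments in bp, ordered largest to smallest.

StuI sites (AGGCCT) start at positions 15, 49, 91.
StuI cuts after base 3 of each site, so after positions 17, 51, 93.
Linear molecule, 3 cuts → 4 fragments:
  1–17 → 17 bp
  18–51 → 34 bp
  52–93 → 42 bp
  94–100 → 7 bp
Sorted largest to smallest: 42, 34, 17, 7 bp.

42, 34, 17, 7 bp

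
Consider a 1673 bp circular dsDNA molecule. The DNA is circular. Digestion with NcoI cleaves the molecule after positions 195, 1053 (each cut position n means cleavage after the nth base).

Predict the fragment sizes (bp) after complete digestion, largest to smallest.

858, 815 bp

Circular molecule, 2 cuts → 2 fragments:
  1053 − 195 = 858 bp
  wrap: 1673 − 1053 + 195 = 815 bp
Sorted largest to smallest: 858, 815 bp.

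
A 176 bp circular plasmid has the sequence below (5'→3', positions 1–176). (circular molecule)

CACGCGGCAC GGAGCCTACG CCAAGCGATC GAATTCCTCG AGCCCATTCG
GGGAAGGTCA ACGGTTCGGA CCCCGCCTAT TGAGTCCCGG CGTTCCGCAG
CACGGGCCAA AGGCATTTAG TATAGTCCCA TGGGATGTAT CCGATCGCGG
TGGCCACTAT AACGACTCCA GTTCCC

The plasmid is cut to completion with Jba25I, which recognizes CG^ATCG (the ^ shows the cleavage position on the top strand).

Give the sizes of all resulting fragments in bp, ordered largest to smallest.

116, 60 bp

Jba25I sites (CGATCG) start at positions 26, 142.
Jba25I cuts after base 2 of each site, so after positions 27, 143.
Circular molecule, 2 cuts → 2 fragments:
  28–143 → 116 bp
  144–176 then 1–27 → 33 + 27 = 60 bp
Sorted largest to smallest: 116, 60 bp.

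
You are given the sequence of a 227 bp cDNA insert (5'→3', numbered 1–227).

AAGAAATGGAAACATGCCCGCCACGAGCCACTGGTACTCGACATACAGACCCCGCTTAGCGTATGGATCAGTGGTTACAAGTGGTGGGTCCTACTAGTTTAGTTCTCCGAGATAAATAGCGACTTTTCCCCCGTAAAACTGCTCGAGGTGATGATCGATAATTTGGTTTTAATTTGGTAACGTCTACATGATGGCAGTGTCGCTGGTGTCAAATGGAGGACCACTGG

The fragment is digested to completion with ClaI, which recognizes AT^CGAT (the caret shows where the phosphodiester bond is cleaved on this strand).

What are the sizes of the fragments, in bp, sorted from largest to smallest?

155, 72 bp

The ClaI site (ATCGAT) starts at position 154.
ClaI cuts after base 2 of each site, so after position 155.
Linear molecule, 1 cut → 2 fragments:
  1–155 → 155 bp
  156–227 → 72 bp
Sorted largest to smallest: 155, 72 bp.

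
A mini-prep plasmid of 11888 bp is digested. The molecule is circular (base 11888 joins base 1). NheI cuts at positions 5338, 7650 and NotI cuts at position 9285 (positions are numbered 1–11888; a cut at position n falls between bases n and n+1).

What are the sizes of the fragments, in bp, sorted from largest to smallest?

7941, 2312, 1635 bp

Combined cut positions (sorted): 5338, 7650, 9285.
Circular molecule, 3 cuts → 3 fragments:
  7650 − 5338 = 2312 bp
  9285 − 7650 = 1635 bp
  wrap: 11888 − 9285 + 5338 = 7941 bp
Sorted largest to smallest: 7941, 2312, 1635 bp.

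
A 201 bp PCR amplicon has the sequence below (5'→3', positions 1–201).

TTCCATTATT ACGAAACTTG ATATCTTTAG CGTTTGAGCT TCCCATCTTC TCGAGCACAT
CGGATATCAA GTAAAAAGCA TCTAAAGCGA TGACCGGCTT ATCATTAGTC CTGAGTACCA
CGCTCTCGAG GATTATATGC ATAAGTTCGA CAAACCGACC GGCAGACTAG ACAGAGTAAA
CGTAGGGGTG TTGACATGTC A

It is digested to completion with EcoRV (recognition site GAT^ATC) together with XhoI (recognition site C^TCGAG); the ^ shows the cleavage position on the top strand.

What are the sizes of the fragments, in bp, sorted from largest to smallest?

EcoRV sites (GATATC) start at positions 20, 63.
EcoRV cuts after base 3 of each site, so after positions 22, 65.
XhoI sites (CTCGAG) start at positions 50, 125.
XhoI cuts after the first base of each site, so after positions 50, 125.
Combined cut positions: 22, 50, 65, 125.
Linear molecule, 4 cuts → 5 fragments:
  1–22 → 22 bp
  23–50 → 28 bp
  51–65 → 15 bp
  66–125 → 60 bp
  126–201 → 76 bp
Sorted largest to smallest: 76, 60, 28, 22, 15 bp.

76, 60, 28, 22, 15 bp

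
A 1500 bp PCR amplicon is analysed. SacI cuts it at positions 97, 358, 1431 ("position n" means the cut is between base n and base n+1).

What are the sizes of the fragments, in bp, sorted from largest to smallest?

1073, 261, 97, 69 bp

Linear molecule, 3 cuts → 4 fragments:
  97 − 0 = 97 bp
  358 − 97 = 261 bp
  1431 − 358 = 1073 bp
  1500 − 1431 = 69 bp
Sorted largest to smallest: 1073, 261, 97, 69 bp.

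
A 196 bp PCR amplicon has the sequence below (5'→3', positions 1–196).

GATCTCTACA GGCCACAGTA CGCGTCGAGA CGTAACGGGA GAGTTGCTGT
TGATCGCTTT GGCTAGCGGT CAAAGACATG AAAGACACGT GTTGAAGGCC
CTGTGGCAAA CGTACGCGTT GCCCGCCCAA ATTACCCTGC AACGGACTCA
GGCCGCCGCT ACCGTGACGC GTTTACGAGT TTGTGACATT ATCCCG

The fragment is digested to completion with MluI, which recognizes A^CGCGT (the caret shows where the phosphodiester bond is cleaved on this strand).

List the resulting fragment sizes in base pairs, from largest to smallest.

MluI sites (ACGCGT) start at positions 20, 114, 167.
MluI cuts after the first base of each site, so after positions 20, 114, 167.
Linear molecule, 3 cuts → 4 fragments:
  1–20 → 20 bp
  21–114 → 94 bp
  115–167 → 53 bp
  168–196 → 29 bp
Sorted largest to smallest: 94, 53, 29, 20 bp.

94, 53, 29, 20 bp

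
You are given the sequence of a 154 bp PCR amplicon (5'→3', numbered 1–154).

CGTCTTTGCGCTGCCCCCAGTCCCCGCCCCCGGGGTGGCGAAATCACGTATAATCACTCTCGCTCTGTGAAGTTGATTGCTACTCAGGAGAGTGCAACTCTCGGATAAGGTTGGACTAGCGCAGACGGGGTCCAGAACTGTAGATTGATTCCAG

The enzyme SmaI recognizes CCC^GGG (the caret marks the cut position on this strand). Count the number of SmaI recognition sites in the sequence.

CCCGGG occurs starting at position 29.
SmaI cuts at 1 site.

1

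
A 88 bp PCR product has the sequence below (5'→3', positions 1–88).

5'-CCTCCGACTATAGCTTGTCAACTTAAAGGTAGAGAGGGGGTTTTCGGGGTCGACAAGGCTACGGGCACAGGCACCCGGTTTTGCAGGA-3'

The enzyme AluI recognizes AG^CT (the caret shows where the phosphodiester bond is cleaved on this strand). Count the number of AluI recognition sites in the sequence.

1

AGCT occurs starting at position 12.
AluI cuts at 1 site.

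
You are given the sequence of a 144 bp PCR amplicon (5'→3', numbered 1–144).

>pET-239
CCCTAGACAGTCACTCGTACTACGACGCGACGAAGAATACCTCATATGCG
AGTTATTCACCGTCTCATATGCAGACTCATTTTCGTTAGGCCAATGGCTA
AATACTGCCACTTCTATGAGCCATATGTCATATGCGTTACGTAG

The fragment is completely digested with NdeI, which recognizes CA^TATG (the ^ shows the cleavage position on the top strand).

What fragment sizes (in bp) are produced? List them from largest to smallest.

NdeI sites (CATATG) start at positions 43, 66, 122, 129.
NdeI cuts after base 2 of each site, so after positions 44, 67, 123, 130.
Linear molecule, 4 cuts → 5 fragments:
  1–44 → 44 bp
  45–67 → 23 bp
  68–123 → 56 bp
  124–130 → 7 bp
  131–144 → 14 bp
Sorted largest to smallest: 56, 44, 23, 14, 7 bp.

56, 44, 23, 14, 7 bp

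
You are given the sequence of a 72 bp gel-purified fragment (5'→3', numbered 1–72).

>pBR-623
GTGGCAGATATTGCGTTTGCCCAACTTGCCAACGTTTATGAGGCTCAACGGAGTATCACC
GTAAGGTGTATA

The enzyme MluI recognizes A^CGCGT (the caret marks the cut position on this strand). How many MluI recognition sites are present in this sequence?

No occurrence of ACGCGT is present in the sequence.
MluI does not cut: 0 sites.

0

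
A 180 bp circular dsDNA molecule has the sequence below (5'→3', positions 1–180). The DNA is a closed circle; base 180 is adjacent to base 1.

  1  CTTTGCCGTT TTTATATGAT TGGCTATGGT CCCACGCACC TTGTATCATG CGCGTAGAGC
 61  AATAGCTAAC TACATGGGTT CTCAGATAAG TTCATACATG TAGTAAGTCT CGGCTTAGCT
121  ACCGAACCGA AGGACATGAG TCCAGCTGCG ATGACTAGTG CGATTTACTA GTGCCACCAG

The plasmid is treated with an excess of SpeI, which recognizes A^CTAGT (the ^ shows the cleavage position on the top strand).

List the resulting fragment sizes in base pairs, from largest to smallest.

SpeI sites (ACTAGT) start at positions 154, 167.
SpeI cuts after the first base of each site, so after positions 154, 167.
Circular molecule, 2 cuts → 2 fragments:
  155–167 → 13 bp
  168–180 then 1–154 → 13 + 154 = 167 bp
Sorted largest to smallest: 167, 13 bp.

167, 13 bp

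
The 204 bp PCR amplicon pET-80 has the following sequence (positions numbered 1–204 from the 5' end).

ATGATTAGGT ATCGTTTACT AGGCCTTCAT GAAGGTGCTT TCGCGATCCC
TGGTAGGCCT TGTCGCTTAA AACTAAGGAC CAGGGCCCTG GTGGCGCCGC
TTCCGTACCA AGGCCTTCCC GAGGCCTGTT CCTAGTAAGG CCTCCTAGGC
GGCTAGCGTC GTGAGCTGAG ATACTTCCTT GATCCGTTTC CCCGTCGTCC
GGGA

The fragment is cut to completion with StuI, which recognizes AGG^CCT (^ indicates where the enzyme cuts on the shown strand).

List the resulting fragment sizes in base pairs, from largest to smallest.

StuI sites (AGGCCT) start at positions 21, 55, 111, 122, 138.
StuI cuts after base 3 of each site, so after positions 23, 57, 113, 124, 140.
Linear molecule, 5 cuts → 6 fragments:
  1–23 → 23 bp
  24–57 → 34 bp
  58–113 → 56 bp
  114–124 → 11 bp
  125–140 → 16 bp
  141–204 → 64 bp
Sorted largest to smallest: 64, 56, 34, 23, 16, 11 bp.

64, 56, 34, 23, 16, 11 bp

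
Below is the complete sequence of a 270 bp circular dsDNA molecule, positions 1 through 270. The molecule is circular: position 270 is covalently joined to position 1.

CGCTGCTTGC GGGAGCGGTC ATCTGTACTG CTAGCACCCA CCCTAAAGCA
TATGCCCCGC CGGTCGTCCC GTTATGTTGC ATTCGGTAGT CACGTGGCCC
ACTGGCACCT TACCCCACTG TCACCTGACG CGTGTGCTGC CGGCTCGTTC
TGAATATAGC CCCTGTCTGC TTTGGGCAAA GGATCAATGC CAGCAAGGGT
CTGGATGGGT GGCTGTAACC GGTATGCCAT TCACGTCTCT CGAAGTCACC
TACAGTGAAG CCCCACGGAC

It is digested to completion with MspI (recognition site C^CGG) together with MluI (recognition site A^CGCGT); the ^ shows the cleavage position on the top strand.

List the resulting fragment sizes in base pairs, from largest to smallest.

111, 79, 68, 12 bp

MspI sites (CCGG) start at positions 60, 140, 219.
MspI cuts after the first base of each site, so after positions 60, 140, 219.
The MluI site (ACGCGT) starts at position 128.
MluI cuts after the first base of each site, so after position 128.
Combined cut positions: 60, 128, 140, 219.
Circular molecule, 4 cuts → 4 fragments:
  61–128 → 68 bp
  129–140 → 12 bp
  141–219 → 79 bp
  220–270 then 1–60 → 51 + 60 = 111 bp
Sorted largest to smallest: 111, 79, 68, 12 bp.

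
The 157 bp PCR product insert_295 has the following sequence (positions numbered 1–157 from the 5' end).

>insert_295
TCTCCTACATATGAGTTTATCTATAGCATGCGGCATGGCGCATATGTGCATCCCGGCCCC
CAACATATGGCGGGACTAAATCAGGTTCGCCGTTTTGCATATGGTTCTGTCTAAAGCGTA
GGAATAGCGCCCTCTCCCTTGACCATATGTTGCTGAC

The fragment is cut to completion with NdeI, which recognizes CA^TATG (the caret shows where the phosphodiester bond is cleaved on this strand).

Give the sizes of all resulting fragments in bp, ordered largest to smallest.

NdeI sites (CATATG) start at positions 8, 41, 64, 98, 144.
NdeI cuts after base 2 of each site, so after positions 9, 42, 65, 99, 145.
Linear molecule, 5 cuts → 6 fragments:
  1–9 → 9 bp
  10–42 → 33 bp
  43–65 → 23 bp
  66–99 → 34 bp
  100–145 → 46 bp
  146–157 → 12 bp
Sorted largest to smallest: 46, 34, 33, 23, 12, 9 bp.

46, 34, 33, 23, 12, 9 bp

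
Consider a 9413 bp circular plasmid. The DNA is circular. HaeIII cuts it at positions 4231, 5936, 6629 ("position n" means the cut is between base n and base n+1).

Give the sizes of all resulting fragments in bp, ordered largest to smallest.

Circular molecule, 3 cuts → 3 fragments:
  5936 − 4231 = 1705 bp
  6629 − 5936 = 693 bp
  wrap: 9413 − 6629 + 4231 = 7015 bp
Sorted largest to smallest: 7015, 1705, 693 bp.

7015, 1705, 693 bp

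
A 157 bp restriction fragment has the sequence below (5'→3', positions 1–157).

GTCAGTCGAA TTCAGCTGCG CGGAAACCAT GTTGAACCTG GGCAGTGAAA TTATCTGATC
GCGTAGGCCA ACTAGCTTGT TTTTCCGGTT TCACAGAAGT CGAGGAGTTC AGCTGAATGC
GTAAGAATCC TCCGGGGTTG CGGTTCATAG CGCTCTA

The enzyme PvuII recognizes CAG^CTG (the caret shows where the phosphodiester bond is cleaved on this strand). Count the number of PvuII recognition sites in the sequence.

CAGCTG occurs starting at positions 13, 110.
PvuII cuts at 2 sites.

2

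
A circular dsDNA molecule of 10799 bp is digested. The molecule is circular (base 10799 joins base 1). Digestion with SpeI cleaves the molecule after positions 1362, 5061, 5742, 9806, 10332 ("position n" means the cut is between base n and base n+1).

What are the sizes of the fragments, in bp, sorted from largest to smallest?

Circular molecule, 5 cuts → 5 fragments:
  5061 − 1362 = 3699 bp
  5742 − 5061 = 681 bp
  9806 − 5742 = 4064 bp
  10332 − 9806 = 526 bp
  wrap: 10799 − 10332 + 1362 = 1829 bp
Sorted largest to smallest: 4064, 3699, 1829, 681, 526 bp.

4064, 3699, 1829, 681, 526 bp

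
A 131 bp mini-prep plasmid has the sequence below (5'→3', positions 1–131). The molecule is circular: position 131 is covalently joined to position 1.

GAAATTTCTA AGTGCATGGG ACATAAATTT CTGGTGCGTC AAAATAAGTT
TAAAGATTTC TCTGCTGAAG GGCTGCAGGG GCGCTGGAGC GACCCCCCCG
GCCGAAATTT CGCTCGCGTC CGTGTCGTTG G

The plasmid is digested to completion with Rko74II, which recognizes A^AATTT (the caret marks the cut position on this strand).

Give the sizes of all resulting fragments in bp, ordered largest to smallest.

80, 28, 23 bp

Rko74II sites (AAATTT) start at positions 2, 25, 105.
Rko74II cuts after the first base of each site, so after positions 2, 25, 105.
Circular molecule, 3 cuts → 3 fragments:
  3–25 → 23 bp
  26–105 → 80 bp
  106–131 then 1–2 → 26 + 2 = 28 bp
Sorted largest to smallest: 80, 28, 23 bp.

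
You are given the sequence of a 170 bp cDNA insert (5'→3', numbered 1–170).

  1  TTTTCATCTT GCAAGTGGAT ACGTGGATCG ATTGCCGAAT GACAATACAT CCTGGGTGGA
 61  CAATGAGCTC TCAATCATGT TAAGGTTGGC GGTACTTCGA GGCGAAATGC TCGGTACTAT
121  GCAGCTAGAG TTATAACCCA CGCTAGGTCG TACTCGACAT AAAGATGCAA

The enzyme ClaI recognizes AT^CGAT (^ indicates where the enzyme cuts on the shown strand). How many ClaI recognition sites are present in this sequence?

ATCGAT occurs starting at position 27.
ClaI cuts at 1 site.

1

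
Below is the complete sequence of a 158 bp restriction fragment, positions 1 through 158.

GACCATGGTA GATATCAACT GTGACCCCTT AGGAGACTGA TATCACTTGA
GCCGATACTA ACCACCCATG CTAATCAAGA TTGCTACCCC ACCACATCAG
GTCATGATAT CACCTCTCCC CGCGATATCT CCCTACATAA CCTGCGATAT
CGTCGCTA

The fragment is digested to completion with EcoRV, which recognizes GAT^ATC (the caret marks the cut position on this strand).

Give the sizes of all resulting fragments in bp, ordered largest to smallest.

67, 28, 22, 18, 13, 10 bp

EcoRV sites (GATATC) start at positions 11, 39, 106, 124, 146.
EcoRV cuts after base 3 of each site, so after positions 13, 41, 108, 126, 148.
Linear molecule, 5 cuts → 6 fragments:
  1–13 → 13 bp
  14–41 → 28 bp
  42–108 → 67 bp
  109–126 → 18 bp
  127–148 → 22 bp
  149–158 → 10 bp
Sorted largest to smallest: 67, 28, 22, 18, 13, 10 bp.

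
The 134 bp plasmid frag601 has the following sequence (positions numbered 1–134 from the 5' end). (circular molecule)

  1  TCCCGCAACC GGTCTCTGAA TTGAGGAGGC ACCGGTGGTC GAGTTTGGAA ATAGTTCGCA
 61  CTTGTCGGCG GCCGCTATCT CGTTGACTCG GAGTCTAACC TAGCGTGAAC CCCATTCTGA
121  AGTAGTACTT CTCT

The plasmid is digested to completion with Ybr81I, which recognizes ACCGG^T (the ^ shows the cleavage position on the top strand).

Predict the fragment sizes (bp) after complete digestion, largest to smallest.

111, 23 bp

Ybr81I sites (ACCGGT) start at positions 8, 31.
Ybr81I cuts after base 5 of each site (before the last base), so after positions 12, 35.
Circular molecule, 2 cuts → 2 fragments:
  13–35 → 23 bp
  36–134 then 1–12 → 99 + 12 = 111 bp
Sorted largest to smallest: 111, 23 bp.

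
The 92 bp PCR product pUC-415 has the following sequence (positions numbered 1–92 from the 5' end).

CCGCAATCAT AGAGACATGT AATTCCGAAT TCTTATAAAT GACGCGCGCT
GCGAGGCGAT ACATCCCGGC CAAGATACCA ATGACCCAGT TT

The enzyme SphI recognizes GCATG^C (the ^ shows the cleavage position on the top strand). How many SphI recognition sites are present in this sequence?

0

No occurrence of GCATGC is present in the sequence.
SphI does not cut: 0 sites.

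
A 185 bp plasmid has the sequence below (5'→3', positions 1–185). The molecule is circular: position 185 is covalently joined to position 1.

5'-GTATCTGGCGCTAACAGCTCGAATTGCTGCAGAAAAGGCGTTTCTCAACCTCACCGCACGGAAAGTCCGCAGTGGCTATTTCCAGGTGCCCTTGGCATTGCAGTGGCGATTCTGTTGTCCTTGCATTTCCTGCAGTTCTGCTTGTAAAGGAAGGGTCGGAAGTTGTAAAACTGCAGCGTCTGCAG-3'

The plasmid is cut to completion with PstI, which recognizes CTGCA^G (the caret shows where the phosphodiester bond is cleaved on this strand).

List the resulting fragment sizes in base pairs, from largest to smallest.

PstI sites (CTGCAG) start at positions 27, 130, 171, 180.
PstI cuts after base 5 of each site (before the last base), so after positions 31, 134, 175, 184.
Circular molecule, 4 cuts → 4 fragments:
  32–134 → 103 bp
  135–175 → 41 bp
  176–184 → 9 bp
  185–185 then 1–31 → 1 + 31 = 32 bp
Sorted largest to smallest: 103, 41, 32, 9 bp.

103, 41, 32, 9 bp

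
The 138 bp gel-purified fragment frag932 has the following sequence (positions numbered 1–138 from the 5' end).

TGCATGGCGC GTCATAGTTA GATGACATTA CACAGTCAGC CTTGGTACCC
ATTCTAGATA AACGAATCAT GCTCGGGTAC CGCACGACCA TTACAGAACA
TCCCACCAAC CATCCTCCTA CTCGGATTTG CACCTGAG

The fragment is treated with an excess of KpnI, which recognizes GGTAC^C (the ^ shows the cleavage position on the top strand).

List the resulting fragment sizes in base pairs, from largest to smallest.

KpnI sites (GGTACC) start at positions 44, 76.
KpnI cuts after base 5 of each site (before the last base), so after positions 48, 80.
Linear molecule, 2 cuts → 3 fragments:
  1–48 → 48 bp
  49–80 → 32 bp
  81–138 → 58 bp
Sorted largest to smallest: 58, 48, 32 bp.

58, 48, 32 bp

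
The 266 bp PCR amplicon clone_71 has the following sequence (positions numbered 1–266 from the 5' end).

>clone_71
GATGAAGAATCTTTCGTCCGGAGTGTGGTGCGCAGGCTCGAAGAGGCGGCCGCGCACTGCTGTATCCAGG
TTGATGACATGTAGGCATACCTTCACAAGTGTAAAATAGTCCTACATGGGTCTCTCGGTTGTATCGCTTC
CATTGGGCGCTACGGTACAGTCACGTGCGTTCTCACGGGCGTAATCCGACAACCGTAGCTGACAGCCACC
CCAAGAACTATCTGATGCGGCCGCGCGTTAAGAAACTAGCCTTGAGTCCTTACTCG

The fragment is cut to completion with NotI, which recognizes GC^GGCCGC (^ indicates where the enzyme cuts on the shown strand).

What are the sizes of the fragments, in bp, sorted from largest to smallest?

NotI sites (GCGGCCGC) start at positions 46, 227.
NotI cuts after base 2 of each site, so after positions 47, 228.
Linear molecule, 2 cuts → 3 fragments:
  1–47 → 47 bp
  48–228 → 181 bp
  229–266 → 38 bp
Sorted largest to smallest: 181, 47, 38 bp.

181, 47, 38 bp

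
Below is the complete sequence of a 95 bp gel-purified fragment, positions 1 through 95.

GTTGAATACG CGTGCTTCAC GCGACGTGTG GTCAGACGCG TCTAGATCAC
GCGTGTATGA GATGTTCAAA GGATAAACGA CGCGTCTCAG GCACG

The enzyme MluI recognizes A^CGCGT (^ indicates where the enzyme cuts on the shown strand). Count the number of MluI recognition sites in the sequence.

4

ACGCGT occurs starting at positions 8, 36, 49, 80.
MluI cuts at 4 sites.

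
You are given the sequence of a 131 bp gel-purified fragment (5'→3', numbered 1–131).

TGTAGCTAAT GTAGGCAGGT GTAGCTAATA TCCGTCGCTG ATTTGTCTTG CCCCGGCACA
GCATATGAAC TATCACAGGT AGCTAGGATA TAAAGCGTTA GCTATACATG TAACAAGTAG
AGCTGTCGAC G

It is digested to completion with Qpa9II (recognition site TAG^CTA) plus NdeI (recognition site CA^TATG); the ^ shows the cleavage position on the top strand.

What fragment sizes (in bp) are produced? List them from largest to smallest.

Qpa9II sites (TAGCTA) start at positions 3, 22, 80, 99.
Qpa9II cuts after base 3 of each site, so after positions 5, 24, 82, 101.
The NdeI site (CATATG) starts at position 62.
NdeI cuts after base 2 of each site, so after position 63.
Combined cut positions: 5, 24, 63, 82, 101.
Linear molecule, 5 cuts → 6 fragments:
  1–5 → 5 bp
  6–24 → 19 bp
  25–63 → 39 bp
  64–82 → 19 bp
  83–101 → 19 bp
  102–131 → 30 bp
Sorted largest to smallest: 39, 30, 19, 19, 19, 5 bp.

39, 30, 19, 19, 19, 5 bp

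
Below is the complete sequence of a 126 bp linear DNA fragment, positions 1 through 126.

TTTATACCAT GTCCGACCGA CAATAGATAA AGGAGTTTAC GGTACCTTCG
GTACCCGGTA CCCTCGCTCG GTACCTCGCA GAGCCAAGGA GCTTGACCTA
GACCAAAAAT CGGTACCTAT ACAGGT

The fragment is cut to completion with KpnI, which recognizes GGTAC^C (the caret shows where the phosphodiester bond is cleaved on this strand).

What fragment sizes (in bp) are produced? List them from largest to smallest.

45, 42, 13, 10, 9, 7 bp

KpnI sites (GGTACC) start at positions 41, 50, 57, 70, 112.
KpnI cuts after base 5 of each site (before the last base), so after positions 45, 54, 61, 74, 116.
Linear molecule, 5 cuts → 6 fragments:
  1–45 → 45 bp
  46–54 → 9 bp
  55–61 → 7 bp
  62–74 → 13 bp
  75–116 → 42 bp
  117–126 → 10 bp
Sorted largest to smallest: 45, 42, 13, 10, 9, 7 bp.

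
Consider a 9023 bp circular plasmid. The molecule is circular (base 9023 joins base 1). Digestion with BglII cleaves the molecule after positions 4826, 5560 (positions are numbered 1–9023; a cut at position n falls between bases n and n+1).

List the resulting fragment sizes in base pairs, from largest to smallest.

8289, 734 bp

Circular molecule, 2 cuts → 2 fragments:
  5560 − 4826 = 734 bp
  wrap: 9023 − 5560 + 4826 = 8289 bp
Sorted largest to smallest: 8289, 734 bp.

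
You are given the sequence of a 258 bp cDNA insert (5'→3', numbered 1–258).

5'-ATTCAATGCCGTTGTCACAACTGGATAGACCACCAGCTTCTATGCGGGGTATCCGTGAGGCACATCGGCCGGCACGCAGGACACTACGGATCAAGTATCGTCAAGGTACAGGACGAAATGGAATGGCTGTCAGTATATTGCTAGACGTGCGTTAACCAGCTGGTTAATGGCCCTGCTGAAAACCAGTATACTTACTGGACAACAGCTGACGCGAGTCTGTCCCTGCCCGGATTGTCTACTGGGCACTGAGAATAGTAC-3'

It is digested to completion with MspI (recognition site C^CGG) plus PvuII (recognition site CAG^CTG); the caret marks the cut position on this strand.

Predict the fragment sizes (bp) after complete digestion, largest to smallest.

90, 69, 46, 31, 22 bp

MspI sites (CCGG) start at positions 69, 227.
MspI cuts after the first base of each site, so after positions 69, 227.
PvuII sites (CAGCTG) start at positions 157, 203.
PvuII cuts after base 3 of each site, so after positions 159, 205.
Combined cut positions: 69, 159, 205, 227.
Linear molecule, 4 cuts → 5 fragments:
  1–69 → 69 bp
  70–159 → 90 bp
  160–205 → 46 bp
  206–227 → 22 bp
  228–258 → 31 bp
Sorted largest to smallest: 90, 69, 46, 31, 22 bp.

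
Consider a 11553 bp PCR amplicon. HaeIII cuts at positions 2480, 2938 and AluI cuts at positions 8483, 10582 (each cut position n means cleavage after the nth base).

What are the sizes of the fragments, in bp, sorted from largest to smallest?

Combined cut positions (sorted): 2480, 2938, 8483, 10582.
Linear molecule, 4 cuts → 5 fragments:
  2480 − 0 = 2480 bp
  2938 − 2480 = 458 bp
  8483 − 2938 = 5545 bp
  10582 − 8483 = 2099 bp
  11553 − 10582 = 971 bp
Sorted largest to smallest: 5545, 2480, 2099, 971, 458 bp.

5545, 2480, 2099, 971, 458 bp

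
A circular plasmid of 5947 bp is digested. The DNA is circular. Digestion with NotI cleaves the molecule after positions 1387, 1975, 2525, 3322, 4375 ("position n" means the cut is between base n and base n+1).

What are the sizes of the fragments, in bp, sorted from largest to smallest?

Circular molecule, 5 cuts → 5 fragments:
  1975 − 1387 = 588 bp
  2525 − 1975 = 550 bp
  3322 − 2525 = 797 bp
  4375 − 3322 = 1053 bp
  wrap: 5947 − 4375 + 1387 = 2959 bp
Sorted largest to smallest: 2959, 1053, 797, 588, 550 bp.

2959, 1053, 797, 588, 550 bp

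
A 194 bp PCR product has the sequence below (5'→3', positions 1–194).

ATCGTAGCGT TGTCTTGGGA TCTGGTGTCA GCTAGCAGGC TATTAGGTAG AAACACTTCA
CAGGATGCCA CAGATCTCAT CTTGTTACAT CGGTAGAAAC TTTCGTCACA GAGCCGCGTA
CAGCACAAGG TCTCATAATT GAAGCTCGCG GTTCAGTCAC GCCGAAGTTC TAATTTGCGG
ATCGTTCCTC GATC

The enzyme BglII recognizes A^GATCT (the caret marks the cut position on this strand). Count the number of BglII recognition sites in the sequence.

AGATCT occurs starting at position 72.
BglII cuts at 1 site.

1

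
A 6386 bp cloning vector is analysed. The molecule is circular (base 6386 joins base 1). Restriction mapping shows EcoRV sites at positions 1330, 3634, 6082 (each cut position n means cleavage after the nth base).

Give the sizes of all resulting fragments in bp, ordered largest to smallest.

Circular molecule, 3 cuts → 3 fragments:
  3634 − 1330 = 2304 bp
  6082 − 3634 = 2448 bp
  wrap: 6386 − 6082 + 1330 = 1634 bp
Sorted largest to smallest: 2448, 2304, 1634 bp.

2448, 2304, 1634 bp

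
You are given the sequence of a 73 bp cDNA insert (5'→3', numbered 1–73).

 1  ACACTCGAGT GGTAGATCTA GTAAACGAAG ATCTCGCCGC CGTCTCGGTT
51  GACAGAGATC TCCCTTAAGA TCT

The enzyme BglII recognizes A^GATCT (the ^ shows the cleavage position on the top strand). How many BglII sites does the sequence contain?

4

AGATCT occurs starting at positions 14, 29, 56, 68.
BglII cuts at 4 sites.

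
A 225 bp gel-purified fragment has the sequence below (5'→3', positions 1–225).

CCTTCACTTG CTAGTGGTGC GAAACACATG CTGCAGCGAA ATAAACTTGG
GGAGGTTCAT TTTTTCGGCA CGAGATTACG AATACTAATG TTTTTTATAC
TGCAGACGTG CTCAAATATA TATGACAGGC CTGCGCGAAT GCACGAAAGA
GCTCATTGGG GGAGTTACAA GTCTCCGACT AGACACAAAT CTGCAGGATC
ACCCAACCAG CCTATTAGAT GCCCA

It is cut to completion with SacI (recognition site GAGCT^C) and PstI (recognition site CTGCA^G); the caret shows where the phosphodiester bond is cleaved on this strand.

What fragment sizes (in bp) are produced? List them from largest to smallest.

The SacI site (GAGCTC) starts at position 149.
SacI cuts after base 5 of each site (before the last base), so after position 153.
PstI sites (CTGCAG) start at positions 31, 100, 191.
PstI cuts after base 5 of each site (before the last base), so after positions 35, 104, 195.
Combined cut positions: 35, 104, 153, 195.
Linear molecule, 4 cuts → 5 fragments:
  1–35 → 35 bp
  36–104 → 69 bp
  105–153 → 49 bp
  154–195 → 42 bp
  196–225 → 30 bp
Sorted largest to smallest: 69, 49, 42, 35, 30 bp.

69, 49, 42, 35, 30 bp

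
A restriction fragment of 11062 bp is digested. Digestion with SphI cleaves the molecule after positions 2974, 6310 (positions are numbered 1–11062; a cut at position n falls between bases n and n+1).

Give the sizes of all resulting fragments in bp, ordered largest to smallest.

4752, 3336, 2974 bp

Linear molecule, 2 cuts → 3 fragments:
  2974 − 0 = 2974 bp
  6310 − 2974 = 3336 bp
  11062 − 6310 = 4752 bp
Sorted largest to smallest: 4752, 3336, 2974 bp.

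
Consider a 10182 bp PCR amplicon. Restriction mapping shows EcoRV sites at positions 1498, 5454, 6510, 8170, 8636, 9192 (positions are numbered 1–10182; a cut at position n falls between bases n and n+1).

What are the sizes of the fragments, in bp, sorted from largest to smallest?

3956, 1660, 1498, 1056, 990, 556, 466 bp

Linear molecule, 6 cuts → 7 fragments:
  1498 − 0 = 1498 bp
  5454 − 1498 = 3956 bp
  6510 − 5454 = 1056 bp
  8170 − 6510 = 1660 bp
  8636 − 8170 = 466 bp
  9192 − 8636 = 556 bp
  10182 − 9192 = 990 bp
Sorted largest to smallest: 3956, 1660, 1498, 1056, 990, 556, 466 bp.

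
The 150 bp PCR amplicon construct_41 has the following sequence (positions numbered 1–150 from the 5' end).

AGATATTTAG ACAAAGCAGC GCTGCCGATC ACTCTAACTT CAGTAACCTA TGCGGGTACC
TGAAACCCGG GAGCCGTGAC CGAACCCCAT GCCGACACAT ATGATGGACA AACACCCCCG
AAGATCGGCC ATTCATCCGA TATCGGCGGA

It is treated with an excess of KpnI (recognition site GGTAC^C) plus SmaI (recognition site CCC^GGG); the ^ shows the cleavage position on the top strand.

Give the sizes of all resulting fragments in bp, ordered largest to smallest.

The KpnI site (GGTACC) starts at position 55.
KpnI cuts after base 5 of each site (before the last base), so after position 59.
The SmaI site (CCCGGG) starts at position 66.
SmaI cuts after base 3 of each site, so after position 68.
Combined cut positions: 59, 68.
Linear molecule, 2 cuts → 3 fragments:
  1–59 → 59 bp
  60–68 → 9 bp
  69–150 → 82 bp
Sorted largest to smallest: 82, 59, 9 bp.

82, 59, 9 bp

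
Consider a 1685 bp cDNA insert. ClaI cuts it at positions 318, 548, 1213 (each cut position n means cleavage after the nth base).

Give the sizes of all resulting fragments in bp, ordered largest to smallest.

665, 472, 318, 230 bp

Linear molecule, 3 cuts → 4 fragments:
  318 − 0 = 318 bp
  548 − 318 = 230 bp
  1213 − 548 = 665 bp
  1685 − 1213 = 472 bp
Sorted largest to smallest: 665, 472, 318, 230 bp.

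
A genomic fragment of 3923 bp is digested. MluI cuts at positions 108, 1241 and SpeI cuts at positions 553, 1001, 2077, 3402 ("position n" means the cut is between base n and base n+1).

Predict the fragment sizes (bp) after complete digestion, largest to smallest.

1325, 836, 521, 448, 445, 240, 108 bp

Combined cut positions (sorted): 108, 553, 1001, 1241, 2077, 3402.
Linear molecule, 6 cuts → 7 fragments:
  108 − 0 = 108 bp
  553 − 108 = 445 bp
  1001 − 553 = 448 bp
  1241 − 1001 = 240 bp
  2077 − 1241 = 836 bp
  3402 − 2077 = 1325 bp
  3923 − 3402 = 521 bp
Sorted largest to smallest: 1325, 836, 521, 448, 445, 240, 108 bp.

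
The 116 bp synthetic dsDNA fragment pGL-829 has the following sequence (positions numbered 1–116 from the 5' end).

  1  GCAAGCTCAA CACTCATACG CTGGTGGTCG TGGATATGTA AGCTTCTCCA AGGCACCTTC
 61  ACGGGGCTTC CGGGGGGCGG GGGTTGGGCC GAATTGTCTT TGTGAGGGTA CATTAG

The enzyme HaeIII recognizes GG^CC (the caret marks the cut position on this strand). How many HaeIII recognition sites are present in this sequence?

GGCC occurs starting at position 87.
HaeIII cuts at 1 site.

1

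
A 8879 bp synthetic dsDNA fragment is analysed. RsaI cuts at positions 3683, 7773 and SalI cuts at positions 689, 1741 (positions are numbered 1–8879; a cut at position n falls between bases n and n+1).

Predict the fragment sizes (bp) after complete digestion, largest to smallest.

Combined cut positions (sorted): 689, 1741, 3683, 7773.
Linear molecule, 4 cuts → 5 fragments:
  689 − 0 = 689 bp
  1741 − 689 = 1052 bp
  3683 − 1741 = 1942 bp
  7773 − 3683 = 4090 bp
  8879 − 7773 = 1106 bp
Sorted largest to smallest: 4090, 1942, 1106, 1052, 689 bp.

4090, 1942, 1106, 1052, 689 bp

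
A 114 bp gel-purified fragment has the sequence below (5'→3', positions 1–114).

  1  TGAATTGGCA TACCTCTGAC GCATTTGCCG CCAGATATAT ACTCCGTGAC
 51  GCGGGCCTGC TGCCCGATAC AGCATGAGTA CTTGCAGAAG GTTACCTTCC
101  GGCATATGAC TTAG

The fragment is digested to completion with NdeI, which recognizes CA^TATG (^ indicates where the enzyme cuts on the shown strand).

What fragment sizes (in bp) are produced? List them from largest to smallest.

The NdeI site (CATATG) starts at position 103.
NdeI cuts after base 2 of each site, so after position 104.
Linear molecule, 1 cut → 2 fragments:
  1–104 → 104 bp
  105–114 → 10 bp
Sorted largest to smallest: 104, 10 bp.

104, 10 bp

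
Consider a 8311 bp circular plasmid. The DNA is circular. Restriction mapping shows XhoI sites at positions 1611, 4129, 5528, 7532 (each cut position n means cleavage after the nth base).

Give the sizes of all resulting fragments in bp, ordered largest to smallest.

Circular molecule, 4 cuts → 4 fragments:
  4129 − 1611 = 2518 bp
  5528 − 4129 = 1399 bp
  7532 − 5528 = 2004 bp
  wrap: 8311 − 7532 + 1611 = 2390 bp
Sorted largest to smallest: 2518, 2390, 2004, 1399 bp.

2518, 2390, 2004, 1399 bp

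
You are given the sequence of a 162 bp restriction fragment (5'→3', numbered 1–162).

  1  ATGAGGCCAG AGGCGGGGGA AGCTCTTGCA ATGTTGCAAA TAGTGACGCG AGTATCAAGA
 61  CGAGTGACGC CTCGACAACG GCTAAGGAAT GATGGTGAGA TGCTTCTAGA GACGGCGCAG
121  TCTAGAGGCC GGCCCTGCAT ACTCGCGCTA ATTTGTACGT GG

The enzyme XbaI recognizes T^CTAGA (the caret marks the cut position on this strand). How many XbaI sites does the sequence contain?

TCTAGA occurs starting at positions 105, 121.
XbaI cuts at 2 sites.

2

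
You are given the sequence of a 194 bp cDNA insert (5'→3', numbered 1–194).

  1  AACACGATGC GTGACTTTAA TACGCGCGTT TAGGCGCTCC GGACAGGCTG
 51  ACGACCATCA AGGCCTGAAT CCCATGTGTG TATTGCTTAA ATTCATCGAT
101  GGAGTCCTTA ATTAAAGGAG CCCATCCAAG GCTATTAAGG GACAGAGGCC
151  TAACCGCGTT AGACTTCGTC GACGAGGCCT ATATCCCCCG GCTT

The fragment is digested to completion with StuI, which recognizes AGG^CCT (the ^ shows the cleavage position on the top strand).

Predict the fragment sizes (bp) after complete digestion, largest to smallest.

StuI sites (AGGCCT) start at positions 61, 146, 175.
StuI cuts after base 3 of each site, so after positions 63, 148, 177.
Linear molecule, 3 cuts → 4 fragments:
  1–63 → 63 bp
  64–148 → 85 bp
  149–177 → 29 bp
  178–194 → 17 bp
Sorted largest to smallest: 85, 63, 29, 17 bp.

85, 63, 29, 17 bp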